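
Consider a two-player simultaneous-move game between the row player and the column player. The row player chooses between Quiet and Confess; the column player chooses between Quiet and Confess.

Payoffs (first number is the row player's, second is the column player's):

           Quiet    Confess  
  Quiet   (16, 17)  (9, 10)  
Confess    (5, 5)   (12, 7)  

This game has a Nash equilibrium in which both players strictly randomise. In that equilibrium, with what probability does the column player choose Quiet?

3/14

Let c be the probability that the column player plays Quiet. In a completely mixed equilibrium, the row player must be indifferent between Quiet and Confess.
The row player's expected payoff from Quiet is 16c + 9(1−c); from Confess it is 5c + 12(1−c).
Setting these equal: 7c + 9 = −7c + 12, so c = 3/14.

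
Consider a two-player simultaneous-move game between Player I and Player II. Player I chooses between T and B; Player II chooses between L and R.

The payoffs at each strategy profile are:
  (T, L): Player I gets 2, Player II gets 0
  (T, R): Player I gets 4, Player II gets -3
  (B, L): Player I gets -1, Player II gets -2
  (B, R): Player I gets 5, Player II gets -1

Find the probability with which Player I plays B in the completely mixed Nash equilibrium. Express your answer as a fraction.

Let p be the probability that Player I plays T. In a completely mixed equilibrium, Player II must be indifferent between L and R.
Player II's expected payoff from L is −2(1−p); from R it is −3p − (1−p).
Setting these equal: 2p − 2 = −2p − 1, so p = 1/4.
Therefore Player I plays B with probability 1 − 1/4 = 3/4.

3/4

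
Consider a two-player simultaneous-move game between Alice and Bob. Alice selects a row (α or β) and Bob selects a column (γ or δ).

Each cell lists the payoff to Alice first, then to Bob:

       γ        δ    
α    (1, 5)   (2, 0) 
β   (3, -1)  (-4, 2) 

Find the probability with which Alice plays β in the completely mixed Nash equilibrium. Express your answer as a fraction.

Let p be the probability that Alice plays α. In a completely mixed equilibrium, Bob must be indifferent between γ and δ.
Bob's expected payoff from γ is 5p − (1−p); from δ it is 2(1−p).
Setting these equal: 6p − 1 = −2p + 2, so p = 3/8.
Therefore Alice plays β with probability 1 − 3/8 = 5/8.

5/8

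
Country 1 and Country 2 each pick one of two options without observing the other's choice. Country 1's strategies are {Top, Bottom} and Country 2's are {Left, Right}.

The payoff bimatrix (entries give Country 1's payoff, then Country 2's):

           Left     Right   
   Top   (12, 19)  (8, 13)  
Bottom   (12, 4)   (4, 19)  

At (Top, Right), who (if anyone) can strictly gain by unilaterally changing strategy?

Country 2

Country 1 at (Top, Right) earns 8; deviating to Bottom yields 4 — not better.
Country 2 earns 13; deviating to Left yields 19 — a strict improvement.
Only Country 2 has a strictly profitable deviation.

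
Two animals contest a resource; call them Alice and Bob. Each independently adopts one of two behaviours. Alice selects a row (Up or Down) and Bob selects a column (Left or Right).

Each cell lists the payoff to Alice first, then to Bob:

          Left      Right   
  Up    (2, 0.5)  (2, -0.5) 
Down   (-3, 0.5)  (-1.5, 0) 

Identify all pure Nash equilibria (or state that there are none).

(Up, Left)

(Up, Left): Alice gets 2 ≥ -3 from Down, and Bob gets 0.5 ≥ -0.5 from Right — Nash equilibrium.
(Up, Right): Bob prefers Left (0.5 > -0.5) — not an equilibrium.
(Down, Left): Alice prefers Up (2 > -3) — not an equilibrium.
(Down, Right): Alice prefers Up (2 > -1.5); Bob prefers Left (0.5 > 0) — not an equilibrium.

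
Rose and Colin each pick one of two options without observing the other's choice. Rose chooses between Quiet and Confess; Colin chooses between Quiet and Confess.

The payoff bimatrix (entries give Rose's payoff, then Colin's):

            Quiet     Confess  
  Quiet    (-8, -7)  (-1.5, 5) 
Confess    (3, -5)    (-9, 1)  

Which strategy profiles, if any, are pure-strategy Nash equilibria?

(Quiet, Quiet): Rose prefers Confess (3 > -8); Colin prefers Confess (5 > -7) — not an equilibrium.
(Quiet, Confess): Rose gets -1.5 ≥ -9 from Confess, and Colin gets 5 ≥ -7 from Quiet — Nash equilibrium.
(Confess, Quiet): Colin prefers Confess (1 > -5) — not an equilibrium.
(Confess, Confess): Rose prefers Quiet (-1.5 > -9) — not an equilibrium.

(Quiet, Confess)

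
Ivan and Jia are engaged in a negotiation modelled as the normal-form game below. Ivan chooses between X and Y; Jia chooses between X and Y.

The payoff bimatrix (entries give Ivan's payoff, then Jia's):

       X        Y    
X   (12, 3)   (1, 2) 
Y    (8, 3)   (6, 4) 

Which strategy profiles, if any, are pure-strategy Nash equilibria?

(X, X): Ivan gets 12 ≥ 8 from Y, and Jia gets 3 ≥ 2 from Y — Nash equilibrium.
(X, Y): Ivan prefers Y (6 > 1); Jia prefers X (3 > 2) — not an equilibrium.
(Y, X): Ivan prefers X (12 > 8); Jia prefers Y (4 > 3) — not an equilibrium.
(Y, Y): Ivan gets 6 ≥ 1 from X, and Jia gets 4 ≥ 3 from X — Nash equilibrium.

(X, X) and (Y, Y)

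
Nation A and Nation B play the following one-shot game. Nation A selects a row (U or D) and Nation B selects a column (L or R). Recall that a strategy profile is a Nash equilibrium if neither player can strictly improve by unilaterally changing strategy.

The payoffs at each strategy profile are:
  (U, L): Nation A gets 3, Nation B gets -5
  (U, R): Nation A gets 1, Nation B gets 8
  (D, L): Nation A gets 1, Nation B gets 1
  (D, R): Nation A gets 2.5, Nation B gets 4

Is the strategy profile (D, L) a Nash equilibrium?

At (D, L), Nation A earns 1; switching to U would give 3, so Nation A would deviate.
Nation B earns 1; switching to R would give 4, so Nation B would deviate.
Since at least one player can profitably deviate, this is not a Nash equilibrium.

No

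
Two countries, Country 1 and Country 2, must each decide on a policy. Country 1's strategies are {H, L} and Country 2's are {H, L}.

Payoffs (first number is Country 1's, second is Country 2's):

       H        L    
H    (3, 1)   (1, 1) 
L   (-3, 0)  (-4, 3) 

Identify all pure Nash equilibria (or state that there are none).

(H, H) and (H, L)

(H, H): Country 1 gets 3 ≥ -3 from L, and Country 2 gets 1 ≥ 1 from L — Nash equilibrium.
(H, L): Country 1 gets 1 ≥ -4 from L, and Country 2 gets 1 ≥ 1 from H — Nash equilibrium.
(L, H): Country 1 prefers H (3 > -3); Country 2 prefers L (3 > 0) — not an equilibrium.
(L, L): Country 1 prefers H (1 > -4) — not an equilibrium.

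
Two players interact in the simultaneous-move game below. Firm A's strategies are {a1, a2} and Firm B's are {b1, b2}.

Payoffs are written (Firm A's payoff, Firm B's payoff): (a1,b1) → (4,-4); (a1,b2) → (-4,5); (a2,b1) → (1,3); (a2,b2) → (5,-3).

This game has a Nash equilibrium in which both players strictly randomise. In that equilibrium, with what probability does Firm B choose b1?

3/4

Let c be the probability that Firm B plays b1. In a completely mixed equilibrium, Firm A must be indifferent between a1 and a2.
Firm A's expected payoff from a1 is 4c − 4(1−c); from a2 it is c + 5(1−c).
Setting these equal: 8c − 4 = −4c + 5, so c = 3/4.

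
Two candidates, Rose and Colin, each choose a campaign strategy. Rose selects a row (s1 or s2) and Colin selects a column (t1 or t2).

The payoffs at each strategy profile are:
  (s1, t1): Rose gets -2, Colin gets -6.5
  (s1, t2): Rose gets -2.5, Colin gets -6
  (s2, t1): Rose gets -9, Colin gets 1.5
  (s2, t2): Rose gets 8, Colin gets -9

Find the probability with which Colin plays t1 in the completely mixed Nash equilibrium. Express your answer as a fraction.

3/5

Let c be the probability that Colin plays t1. In a completely mixed equilibrium, Rose must be indifferent between s1 and s2.
Rose's expected payoff from s1 is −2c − 2.5(1−c); from s2 it is −9c + 8(1−c).
Setting these equal: 0.5c − 2.5 = −17c + 8, so c = 3/5.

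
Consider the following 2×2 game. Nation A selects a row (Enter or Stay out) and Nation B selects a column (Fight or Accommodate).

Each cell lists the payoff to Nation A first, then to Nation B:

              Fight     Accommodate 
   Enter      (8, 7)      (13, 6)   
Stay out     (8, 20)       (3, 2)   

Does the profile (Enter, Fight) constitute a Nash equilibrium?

At (Enter, Fight), Nation A earns 8; switching to Stay out would give 8, so Nation A has no profitable deviation.
Nation B earns 7; switching to Accommodate would give 6, so Nation B has no profitable deviation.
Neither player can gain by a unilateral deviation, so this profile is a Nash equilibrium.

Yes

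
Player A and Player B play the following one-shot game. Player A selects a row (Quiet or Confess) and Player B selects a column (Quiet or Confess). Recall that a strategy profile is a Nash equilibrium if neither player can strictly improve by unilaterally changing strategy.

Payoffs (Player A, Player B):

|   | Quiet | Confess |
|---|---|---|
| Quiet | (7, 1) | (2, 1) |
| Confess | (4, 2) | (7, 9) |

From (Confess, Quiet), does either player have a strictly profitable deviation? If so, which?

Player A at (Confess, Quiet) earns 4; deviating to Quiet yields 7 — a strict improvement.
Player B earns 2; deviating to Confess yields 9 — a strict improvement.
Both Player A and Player B have strictly profitable deviations.

Both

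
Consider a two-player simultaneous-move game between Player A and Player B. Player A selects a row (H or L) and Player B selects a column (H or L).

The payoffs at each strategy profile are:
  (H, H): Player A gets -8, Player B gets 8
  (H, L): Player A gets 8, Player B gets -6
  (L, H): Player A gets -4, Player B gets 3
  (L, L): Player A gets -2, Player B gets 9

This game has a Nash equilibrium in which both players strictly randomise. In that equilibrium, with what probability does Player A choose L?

Let p be the probability that Player A plays H. In a completely mixed equilibrium, Player B must be indifferent between H and L.
Player B's expected payoff from H is 8p + 3(1−p); from L it is −6p + 9(1−p).
Setting these equal: 5p + 3 = −15p + 9, so p = 3/10.
Therefore Player A plays L with probability 1 − 3/10 = 7/10.

7/10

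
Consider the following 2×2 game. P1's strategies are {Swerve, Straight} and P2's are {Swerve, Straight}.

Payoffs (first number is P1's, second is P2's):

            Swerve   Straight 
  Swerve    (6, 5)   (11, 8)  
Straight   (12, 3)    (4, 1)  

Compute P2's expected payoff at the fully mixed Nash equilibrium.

First find x, the probability P1 plays Swerve, from P2's indifference between Swerve and Straight: 5x + 3(1−x) = 8x + (1−x), giving x = 2/5.
Since P2 is indifferent in equilibrium, P2's expected payoff equals the payoff from either column against (2/5, 3/5). Using Swerve: 5(2/5) + 3(3/5) = 19/5.

19/5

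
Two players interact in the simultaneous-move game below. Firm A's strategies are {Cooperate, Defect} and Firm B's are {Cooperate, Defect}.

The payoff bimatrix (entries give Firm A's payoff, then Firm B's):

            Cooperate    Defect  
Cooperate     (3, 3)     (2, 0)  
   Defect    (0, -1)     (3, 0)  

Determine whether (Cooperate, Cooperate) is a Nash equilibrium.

At (Cooperate, Cooperate), Firm A earns 3; switching to Defect would give 0, so Firm A has no profitable deviation.
Firm B earns 3; switching to Defect would give 0, so Firm B has no profitable deviation.
Neither player can gain by a unilateral deviation, so this profile is a Nash equilibrium.

Yes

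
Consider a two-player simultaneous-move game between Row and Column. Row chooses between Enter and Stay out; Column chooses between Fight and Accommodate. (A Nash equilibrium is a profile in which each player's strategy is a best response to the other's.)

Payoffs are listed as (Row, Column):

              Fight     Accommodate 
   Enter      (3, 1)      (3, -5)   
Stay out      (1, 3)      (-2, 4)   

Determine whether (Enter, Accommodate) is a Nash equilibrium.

No

At (Enter, Accommodate), Row earns 3; switching to Stay out would give -2, so Row has no profitable deviation.
Column earns -5; switching to Fight would give 1, so Column would deviate.
Since at least one player can profitably deviate, this is not a Nash equilibrium.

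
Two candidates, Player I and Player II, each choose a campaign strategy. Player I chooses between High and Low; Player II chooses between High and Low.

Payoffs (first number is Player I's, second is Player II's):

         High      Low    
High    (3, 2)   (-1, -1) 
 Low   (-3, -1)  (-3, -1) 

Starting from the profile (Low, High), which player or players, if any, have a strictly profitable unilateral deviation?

Player I

Player I at (Low, High) earns -3; deviating to High yields 3 — a strict improvement.
Player II earns -1; deviating to Low yields -1 — not better.
Only Player I has a strictly profitable deviation.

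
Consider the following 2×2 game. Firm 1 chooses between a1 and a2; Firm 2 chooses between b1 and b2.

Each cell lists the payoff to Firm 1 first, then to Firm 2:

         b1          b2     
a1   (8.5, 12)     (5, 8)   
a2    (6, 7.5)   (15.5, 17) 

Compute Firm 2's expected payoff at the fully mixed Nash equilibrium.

First find x, the probability Firm 1 plays a1, from Firm 2's indifference between b1 and b2: 12x + 7.5(1−x) = 8x + 17(1−x), giving x = 19/27.
Since Firm 2 is indifferent in equilibrium, Firm 2's expected payoff equals the payoff from either column against (19/27, 8/27). Using b1: 12(19/27) + 7.5(8/27) = 32/3.

32/3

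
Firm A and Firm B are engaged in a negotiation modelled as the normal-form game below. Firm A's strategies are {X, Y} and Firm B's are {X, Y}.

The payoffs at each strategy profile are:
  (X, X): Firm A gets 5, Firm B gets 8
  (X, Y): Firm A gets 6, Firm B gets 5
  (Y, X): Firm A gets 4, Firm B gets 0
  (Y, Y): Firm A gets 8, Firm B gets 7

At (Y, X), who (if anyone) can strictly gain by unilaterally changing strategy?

Firm A at (Y, X) earns 4; deviating to X yields 5 — a strict improvement.
Firm B earns 0; deviating to Y yields 7 — a strict improvement.
Both Firm A and Firm B have strictly profitable deviations.

Both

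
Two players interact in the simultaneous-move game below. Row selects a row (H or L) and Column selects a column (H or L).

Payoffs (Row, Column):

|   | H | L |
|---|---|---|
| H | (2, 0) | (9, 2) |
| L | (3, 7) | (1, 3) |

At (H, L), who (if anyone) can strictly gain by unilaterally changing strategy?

Row at (H, L) earns 9; deviating to L yields 1 — not better.
Column earns 2; deviating to H yields 0 — not better.
Neither player can strictly improve; the profile is a Nash equilibrium.

Neither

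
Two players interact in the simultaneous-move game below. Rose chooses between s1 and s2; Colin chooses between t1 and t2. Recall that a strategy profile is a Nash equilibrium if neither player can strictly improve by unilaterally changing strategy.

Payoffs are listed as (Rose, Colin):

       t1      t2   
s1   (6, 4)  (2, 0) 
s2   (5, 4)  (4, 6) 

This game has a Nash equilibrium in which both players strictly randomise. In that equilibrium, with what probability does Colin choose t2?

1/3

Let c be the probability that Colin plays t1. In a completely mixed equilibrium, Rose must be indifferent between s1 and s2.
Rose's expected payoff from s1 is 6c + 2(1−c); from s2 it is 5c + 4(1−c).
Setting these equal: 4c + 2 = c + 4, so c = 2/3.
Therefore Colin plays t2 with probability 1 − 2/3 = 1/3.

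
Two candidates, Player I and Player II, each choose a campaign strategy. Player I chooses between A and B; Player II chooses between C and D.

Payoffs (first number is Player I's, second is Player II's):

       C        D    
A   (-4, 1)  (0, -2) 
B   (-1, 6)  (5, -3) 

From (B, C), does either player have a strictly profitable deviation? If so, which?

Neither

Player I at (B, C) earns -1; deviating to A yields -4 — not better.
Player II earns 6; deviating to D yields -3 — not better.
Neither player can strictly improve; the profile is a Nash equilibrium.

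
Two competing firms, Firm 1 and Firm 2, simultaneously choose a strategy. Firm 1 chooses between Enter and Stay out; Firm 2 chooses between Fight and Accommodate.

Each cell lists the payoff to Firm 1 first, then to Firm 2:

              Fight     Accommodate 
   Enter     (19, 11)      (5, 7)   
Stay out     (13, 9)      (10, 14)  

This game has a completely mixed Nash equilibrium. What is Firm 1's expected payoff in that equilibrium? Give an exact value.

125/11

First find q, the probability Firm 2 plays Fight, from Firm 1's indifference between Enter and Stay out: 19q + 5(1−q) = 13q + 10(1−q), giving q = 5/11.
Since Firm 1 is indifferent in equilibrium, Firm 1's expected payoff equals the payoff from either row against (5/11, 6/11). Using Enter: 19(5/11) + 5(6/11) = 125/11.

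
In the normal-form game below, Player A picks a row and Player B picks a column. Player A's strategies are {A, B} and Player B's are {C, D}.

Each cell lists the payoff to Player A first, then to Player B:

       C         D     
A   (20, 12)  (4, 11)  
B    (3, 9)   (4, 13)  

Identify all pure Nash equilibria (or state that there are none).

(A, C): Player A gets 20 ≥ 3 from B, and Player B gets 12 ≥ 11 from D — Nash equilibrium.
(A, D): Player B prefers C (12 > 11) — not an equilibrium.
(B, C): Player A prefers A (20 > 3); Player B prefers D (13 > 9) — not an equilibrium.
(B, D): Player A gets 4 ≥ 4 from A, and Player B gets 13 ≥ 9 from C — Nash equilibrium.

(A, C) and (B, D)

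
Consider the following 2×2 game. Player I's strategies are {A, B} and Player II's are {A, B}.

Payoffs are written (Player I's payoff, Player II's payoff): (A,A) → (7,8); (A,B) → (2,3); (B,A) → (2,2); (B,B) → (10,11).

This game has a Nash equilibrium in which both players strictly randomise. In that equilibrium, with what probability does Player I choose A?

Let x be the probability that Player I plays A. In a completely mixed equilibrium, Player II must be indifferent between A and B.
Player II's expected payoff from A is 8x + 2(1−x); from B it is 3x + 11(1−x).
Setting these equal: 6x + 2 = −8x + 11, so x = 9/14.

9/14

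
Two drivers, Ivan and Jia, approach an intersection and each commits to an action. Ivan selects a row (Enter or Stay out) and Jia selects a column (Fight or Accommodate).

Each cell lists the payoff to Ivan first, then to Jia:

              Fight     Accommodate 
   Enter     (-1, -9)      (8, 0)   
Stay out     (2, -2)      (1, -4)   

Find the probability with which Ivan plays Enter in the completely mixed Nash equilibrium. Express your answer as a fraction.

2/11

Let p be the probability that Ivan plays Enter. In a completely mixed equilibrium, Jia must be indifferent between Fight and Accommodate.
Jia's expected payoff from Fight is −9p − 2(1−p); from Accommodate it is −4(1−p).
Setting these equal: −7p − 2 = 4p − 4, so p = 2/11.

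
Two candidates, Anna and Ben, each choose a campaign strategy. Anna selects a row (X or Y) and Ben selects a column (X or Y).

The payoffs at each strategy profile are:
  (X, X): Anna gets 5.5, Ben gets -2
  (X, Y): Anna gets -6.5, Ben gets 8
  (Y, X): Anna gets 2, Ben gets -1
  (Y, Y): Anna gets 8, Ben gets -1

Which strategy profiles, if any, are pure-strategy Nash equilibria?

(Y, Y)

(X, X): Ben prefers Y (8 > -2) — not an equilibrium.
(X, Y): Anna prefers Y (8 > -6.5) — not an equilibrium.
(Y, X): Anna prefers X (5.5 > 2) — not an equilibrium.
(Y, Y): Anna gets 8 ≥ -6.5 from X, and Ben gets -1 ≥ -1 from X — Nash equilibrium.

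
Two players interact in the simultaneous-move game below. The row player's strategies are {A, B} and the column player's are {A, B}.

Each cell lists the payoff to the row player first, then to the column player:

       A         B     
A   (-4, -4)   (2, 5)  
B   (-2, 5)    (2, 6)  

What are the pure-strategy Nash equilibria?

(A, A): the row player prefers B (-2 > -4); the column player prefers B (5 > -4) — not an equilibrium.
(A, B): the row player gets 2 ≥ 2 from B, and the column player gets 5 ≥ -4 from A — Nash equilibrium.
(B, A): the column player prefers B (6 > 5) — not an equilibrium.
(B, B): the row player gets 2 ≥ 2 from A, and the column player gets 6 ≥ 5 from A — Nash equilibrium.

(A, B) and (B, B)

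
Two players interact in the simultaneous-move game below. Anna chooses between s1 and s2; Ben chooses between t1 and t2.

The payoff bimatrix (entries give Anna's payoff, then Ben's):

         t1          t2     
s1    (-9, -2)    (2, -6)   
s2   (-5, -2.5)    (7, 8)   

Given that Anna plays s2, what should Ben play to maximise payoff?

t2

Against s2, Ben earns -2.5 from t1 and 8 from t2.
So t2 is the best response.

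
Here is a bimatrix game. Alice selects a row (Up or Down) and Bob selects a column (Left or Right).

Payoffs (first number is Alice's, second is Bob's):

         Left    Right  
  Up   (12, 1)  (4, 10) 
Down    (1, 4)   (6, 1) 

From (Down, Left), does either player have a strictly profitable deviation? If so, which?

Alice

Alice at (Down, Left) earns 1; deviating to Up yields 12 — a strict improvement.
Bob earns 4; deviating to Right yields 1 — not better.
Only Alice has a strictly profitable deviation.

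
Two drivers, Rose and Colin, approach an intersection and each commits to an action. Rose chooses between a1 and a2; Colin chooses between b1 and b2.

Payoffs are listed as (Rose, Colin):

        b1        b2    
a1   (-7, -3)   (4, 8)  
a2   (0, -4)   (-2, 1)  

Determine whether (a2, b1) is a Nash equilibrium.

At (a2, b1), Rose earns 0; switching to a1 would give -7, so Rose has no profitable deviation.
Colin earns -4; switching to b2 would give 1, so Colin would deviate.
Since at least one player can profitably deviate, this is not a Nash equilibrium.

No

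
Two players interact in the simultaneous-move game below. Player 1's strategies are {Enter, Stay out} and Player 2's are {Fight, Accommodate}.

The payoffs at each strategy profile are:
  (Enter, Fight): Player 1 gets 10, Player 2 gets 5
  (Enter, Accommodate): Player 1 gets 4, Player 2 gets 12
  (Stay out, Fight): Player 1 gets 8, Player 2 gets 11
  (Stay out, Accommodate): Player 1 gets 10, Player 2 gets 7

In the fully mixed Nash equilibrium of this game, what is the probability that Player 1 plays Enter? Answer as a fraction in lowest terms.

4/11

Let p be the probability that Player 1 plays Enter. In a completely mixed equilibrium, Player 2 must be indifferent between Fight and Accommodate.
Player 2's expected payoff from Fight is 5p + 11(1−p); from Accommodate it is 12p + 7(1−p).
Setting these equal: −6p + 11 = 5p + 7, so p = 4/11.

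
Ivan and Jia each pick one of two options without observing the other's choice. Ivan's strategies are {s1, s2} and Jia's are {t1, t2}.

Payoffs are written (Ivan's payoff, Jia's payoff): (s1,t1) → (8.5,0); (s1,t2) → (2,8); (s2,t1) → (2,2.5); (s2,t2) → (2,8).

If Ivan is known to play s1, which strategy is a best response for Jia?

Against s1, Jia earns 0 from t1 and 8 from t2.
So t2 is the best response.

t2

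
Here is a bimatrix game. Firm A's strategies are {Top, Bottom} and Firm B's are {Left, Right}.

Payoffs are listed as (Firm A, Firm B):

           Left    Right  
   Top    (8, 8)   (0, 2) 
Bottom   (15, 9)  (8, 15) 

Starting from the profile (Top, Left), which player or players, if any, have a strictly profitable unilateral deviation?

Firm A at (Top, Left) earns 8; deviating to Bottom yields 15 — a strict improvement.
Firm B earns 8; deviating to Right yields 2 — not better.
Only Firm A has a strictly profitable deviation.

Firm A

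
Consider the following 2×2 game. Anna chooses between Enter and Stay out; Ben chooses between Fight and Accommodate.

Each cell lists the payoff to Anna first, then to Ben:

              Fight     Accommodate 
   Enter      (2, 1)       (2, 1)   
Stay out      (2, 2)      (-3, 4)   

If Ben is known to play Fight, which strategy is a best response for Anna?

either — both Enter and Stay out are best responses

Against Fight, Anna earns 2 from Enter and 2 from Stay out.
So either strategy is a best response.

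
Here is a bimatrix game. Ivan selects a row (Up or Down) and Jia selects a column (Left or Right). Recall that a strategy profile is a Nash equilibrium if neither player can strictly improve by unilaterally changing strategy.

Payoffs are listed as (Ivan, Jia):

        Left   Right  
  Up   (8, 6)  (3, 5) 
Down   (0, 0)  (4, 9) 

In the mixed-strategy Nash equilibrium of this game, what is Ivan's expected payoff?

32/9

First find y, the probability Jia plays Left, from Ivan's indifference between Up and Down: 8y + 3(1−y) = 4(1−y), giving y = 1/9.
Since Ivan is indifferent in equilibrium, Ivan's expected payoff equals the payoff from either row against (1/9, 8/9). Using Up: 8(1/9) + 3(8/9) = 32/9.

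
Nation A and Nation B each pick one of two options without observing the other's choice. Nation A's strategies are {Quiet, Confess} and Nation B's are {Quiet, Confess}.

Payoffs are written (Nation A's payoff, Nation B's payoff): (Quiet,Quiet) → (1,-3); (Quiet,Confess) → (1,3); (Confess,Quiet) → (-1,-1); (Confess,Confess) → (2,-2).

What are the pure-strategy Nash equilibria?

none

(Quiet, Quiet): Nation B prefers Confess (3 > -3) — not an equilibrium.
(Quiet, Confess): Nation A prefers Confess (2 > 1) — not an equilibrium.
(Confess, Quiet): Nation A prefers Quiet (1 > -1) — not an equilibrium.
(Confess, Confess): Nation B prefers Quiet (-1 > -2) — not an equilibrium.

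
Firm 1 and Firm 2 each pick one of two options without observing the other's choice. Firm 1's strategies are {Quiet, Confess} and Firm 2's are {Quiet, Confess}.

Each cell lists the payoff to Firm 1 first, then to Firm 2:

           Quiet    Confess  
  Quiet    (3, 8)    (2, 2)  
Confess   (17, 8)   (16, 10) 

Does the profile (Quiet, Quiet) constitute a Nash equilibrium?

No

At (Quiet, Quiet), Firm 1 earns 3; switching to Confess would give 17, so Firm 1 would deviate.
Firm 2 earns 8; switching to Confess would give 2, so Firm 2 has no profitable deviation.
Since at least one player can profitably deviate, this is not a Nash equilibrium.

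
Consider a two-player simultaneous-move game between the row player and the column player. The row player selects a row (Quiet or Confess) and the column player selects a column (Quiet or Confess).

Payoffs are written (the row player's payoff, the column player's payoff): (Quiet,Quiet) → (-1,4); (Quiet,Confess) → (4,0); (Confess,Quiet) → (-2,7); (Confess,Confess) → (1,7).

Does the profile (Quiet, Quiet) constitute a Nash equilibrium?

Yes

At (Quiet, Quiet), the row player earns -1; switching to Confess would give -2, so the row player has no profitable deviation.
The column player earns 4; switching to Confess would give 0, so the column player has no profitable deviation.
Neither player can gain by a unilateral deviation, so this profile is a Nash equilibrium.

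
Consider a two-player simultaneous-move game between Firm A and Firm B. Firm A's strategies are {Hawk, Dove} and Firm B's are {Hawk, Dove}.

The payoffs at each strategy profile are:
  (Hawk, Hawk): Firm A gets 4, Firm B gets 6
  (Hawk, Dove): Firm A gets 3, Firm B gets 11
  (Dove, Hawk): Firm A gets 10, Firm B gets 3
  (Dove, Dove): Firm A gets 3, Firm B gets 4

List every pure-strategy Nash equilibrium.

(Hawk, Dove) and (Dove, Dove)

(Hawk, Hawk): Firm A prefers Dove (10 > 4); Firm B prefers Dove (11 > 6) — not an equilibrium.
(Hawk, Dove): Firm A gets 3 ≥ 3 from Dove, and Firm B gets 11 ≥ 6 from Hawk — Nash equilibrium.
(Dove, Hawk): Firm B prefers Dove (4 > 3) — not an equilibrium.
(Dove, Dove): Firm A gets 3 ≥ 3 from Hawk, and Firm B gets 4 ≥ 3 from Hawk — Nash equilibrium.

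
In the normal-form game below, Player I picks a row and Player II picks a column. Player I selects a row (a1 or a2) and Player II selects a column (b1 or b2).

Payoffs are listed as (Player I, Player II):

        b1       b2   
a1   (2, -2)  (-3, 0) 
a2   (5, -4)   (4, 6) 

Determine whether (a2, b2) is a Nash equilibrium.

Yes

At (a2, b2), Player I earns 4; switching to a1 would give -3, so Player I has no profitable deviation.
Player II earns 6; switching to b1 would give -4, so Player II has no profitable deviation.
Neither player can gain by a unilateral deviation, so this profile is a Nash equilibrium.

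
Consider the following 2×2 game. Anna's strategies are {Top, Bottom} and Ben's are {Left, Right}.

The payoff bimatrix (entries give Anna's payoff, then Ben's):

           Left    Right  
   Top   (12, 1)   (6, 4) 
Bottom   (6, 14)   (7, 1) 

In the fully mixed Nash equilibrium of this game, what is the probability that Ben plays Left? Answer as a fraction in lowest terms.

1/7

Let q be the probability that Ben plays Left. In a completely mixed equilibrium, Anna must be indifferent between Top and Bottom.
Anna's expected payoff from Top is 12q + 6(1−q); from Bottom it is 6q + 7(1−q).
Setting these equal: 6q + 6 = −q + 7, so q = 1/7.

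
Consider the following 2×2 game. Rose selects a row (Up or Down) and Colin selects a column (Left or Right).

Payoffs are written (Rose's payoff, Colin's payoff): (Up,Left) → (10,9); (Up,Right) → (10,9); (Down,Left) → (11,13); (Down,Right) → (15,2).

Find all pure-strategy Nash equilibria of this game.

(Down, Left)

(Up, Left): Rose prefers Down (11 > 10) — not an equilibrium.
(Up, Right): Rose prefers Down (15 > 10) — not an equilibrium.
(Down, Left): Rose gets 11 ≥ 10 from Up, and Colin gets 13 ≥ 2 from Right — Nash equilibrium.
(Down, Right): Colin prefers Left (13 > 2) — not an equilibrium.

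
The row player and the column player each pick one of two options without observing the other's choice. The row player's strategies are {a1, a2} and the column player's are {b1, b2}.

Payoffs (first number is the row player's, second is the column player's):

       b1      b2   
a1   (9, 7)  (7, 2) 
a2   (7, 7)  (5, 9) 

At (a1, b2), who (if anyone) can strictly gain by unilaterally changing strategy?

The column player

The row player at (a1, b2) earns 7; deviating to a2 yields 5 — not better.
The column player earns 2; deviating to b1 yields 7 — a strict improvement.
Only the column player has a strictly profitable deviation.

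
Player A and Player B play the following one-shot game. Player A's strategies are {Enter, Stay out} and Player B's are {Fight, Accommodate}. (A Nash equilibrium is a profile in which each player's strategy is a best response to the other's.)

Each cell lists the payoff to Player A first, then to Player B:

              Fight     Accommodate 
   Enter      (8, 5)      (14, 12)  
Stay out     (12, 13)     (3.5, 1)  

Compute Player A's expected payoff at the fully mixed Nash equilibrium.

280/29

First find q, the probability Player B plays Fight, from Player A's indifference between Enter and Stay out: 8q + 14(1−q) = 12q + 3.5(1−q), giving q = 21/29.
Since Player A is indifferent in equilibrium, Player A's expected payoff equals the payoff from either row against (21/29, 8/29). Using Enter: 8(21/29) + 14(8/29) = 280/29.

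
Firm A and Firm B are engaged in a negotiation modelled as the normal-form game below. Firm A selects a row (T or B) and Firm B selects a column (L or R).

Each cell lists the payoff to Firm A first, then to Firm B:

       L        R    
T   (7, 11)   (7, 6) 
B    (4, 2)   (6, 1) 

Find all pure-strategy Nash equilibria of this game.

(T, L): Firm A gets 7 ≥ 4 from B, and Firm B gets 11 ≥ 6 from R — Nash equilibrium.
(T, R): Firm B prefers L (11 > 6) — not an equilibrium.
(B, L): Firm A prefers T (7 > 4) — not an equilibrium.
(B, R): Firm A prefers T (7 > 6); Firm B prefers L (2 > 1) — not an equilibrium.

(T, L)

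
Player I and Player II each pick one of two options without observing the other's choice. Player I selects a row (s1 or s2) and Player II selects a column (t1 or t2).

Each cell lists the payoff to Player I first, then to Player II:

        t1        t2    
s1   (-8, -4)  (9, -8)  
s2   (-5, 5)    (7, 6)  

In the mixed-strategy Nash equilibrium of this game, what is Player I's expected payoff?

First find q, the probability Player II plays t1, from Player I's indifference between s1 and s2: −8q + 9(1−q) = −5q + 7(1−q), giving q = 2/5.
Since Player I is indifferent in equilibrium, Player I's expected payoff equals the payoff from either row against (2/5, 3/5). Using s1: −8(2/5) + 9(3/5) = 11/5.

11/5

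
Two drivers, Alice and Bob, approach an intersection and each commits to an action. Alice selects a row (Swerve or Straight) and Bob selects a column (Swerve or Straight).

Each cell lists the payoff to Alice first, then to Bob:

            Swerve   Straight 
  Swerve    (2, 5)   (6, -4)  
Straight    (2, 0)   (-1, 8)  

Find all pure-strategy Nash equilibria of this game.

(Swerve, Swerve)

(Swerve, Swerve): Alice gets 2 ≥ 2 from Straight, and Bob gets 5 ≥ -4 from Straight — Nash equilibrium.
(Swerve, Straight): Bob prefers Swerve (5 > -4) — not an equilibrium.
(Straight, Swerve): Bob prefers Straight (8 > 0) — not an equilibrium.
(Straight, Straight): Alice prefers Swerve (6 > -1) — not an equilibrium.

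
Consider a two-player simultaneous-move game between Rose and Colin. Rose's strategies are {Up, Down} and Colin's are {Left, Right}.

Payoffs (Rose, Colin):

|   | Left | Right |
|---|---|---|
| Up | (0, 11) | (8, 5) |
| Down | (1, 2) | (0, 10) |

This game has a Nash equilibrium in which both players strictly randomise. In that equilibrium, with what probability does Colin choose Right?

Let q be the probability that Colin plays Left. In a completely mixed equilibrium, Rose must be indifferent between Up and Down.
Rose's expected payoff from Up is 8(1−q); from Down it is q.
Setting these equal: −8q + 8 = q, so q = 8/9.
Therefore Colin plays Right with probability 1 − 8/9 = 1/9.

1/9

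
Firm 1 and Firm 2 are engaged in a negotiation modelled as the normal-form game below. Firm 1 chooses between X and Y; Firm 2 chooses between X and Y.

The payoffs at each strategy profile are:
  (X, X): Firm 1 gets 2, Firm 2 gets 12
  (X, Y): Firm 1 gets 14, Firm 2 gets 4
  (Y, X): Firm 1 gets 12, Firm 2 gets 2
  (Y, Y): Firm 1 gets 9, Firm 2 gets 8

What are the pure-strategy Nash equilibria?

none

(X, X): Firm 1 prefers Y (12 > 2) — not an equilibrium.
(X, Y): Firm 2 prefers X (12 > 4) — not an equilibrium.
(Y, X): Firm 2 prefers Y (8 > 2) — not an equilibrium.
(Y, Y): Firm 1 prefers X (14 > 9) — not an equilibrium.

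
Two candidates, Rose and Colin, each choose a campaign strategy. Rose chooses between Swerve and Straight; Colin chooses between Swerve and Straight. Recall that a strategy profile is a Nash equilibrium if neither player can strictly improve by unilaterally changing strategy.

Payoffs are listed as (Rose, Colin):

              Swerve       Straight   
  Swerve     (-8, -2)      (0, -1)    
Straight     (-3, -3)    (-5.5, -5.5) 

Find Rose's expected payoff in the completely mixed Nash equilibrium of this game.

First find q, the probability Colin plays Swerve, from Rose's indifference between Swerve and Straight: −8q = −3q − 5.5(1−q), giving q = 11/21.
Since Rose is indifferent in equilibrium, Rose's expected payoff equals the payoff from either row against (11/21, 10/21). Using Swerve: −8(11/21) = -88/21.

-88/21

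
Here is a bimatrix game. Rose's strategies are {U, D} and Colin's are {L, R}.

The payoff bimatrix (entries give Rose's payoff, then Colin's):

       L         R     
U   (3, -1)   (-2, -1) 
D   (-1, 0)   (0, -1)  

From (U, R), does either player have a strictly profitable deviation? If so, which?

Rose

Rose at (U, R) earns -2; deviating to D yields 0 — a strict improvement.
Colin earns -1; deviating to L yields -1 — not better.
Only Rose has a strictly profitable deviation.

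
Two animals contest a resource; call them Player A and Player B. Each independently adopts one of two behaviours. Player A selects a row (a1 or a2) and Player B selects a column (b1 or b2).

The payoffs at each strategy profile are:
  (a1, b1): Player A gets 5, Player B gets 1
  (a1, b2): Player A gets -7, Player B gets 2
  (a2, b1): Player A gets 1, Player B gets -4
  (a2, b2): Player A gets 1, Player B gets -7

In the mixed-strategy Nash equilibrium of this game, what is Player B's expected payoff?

First find p, the probability Player A plays a1, from Player B's indifference between b1 and b2: p − 4(1−p) = 2p − 7(1−p), giving p = 3/4.
Since Player B is indifferent in equilibrium, Player B's expected payoff equals the payoff from either column against (3/4, 1/4). Using b1: (3/4) − 4(1/4) = -1/4.

-1/4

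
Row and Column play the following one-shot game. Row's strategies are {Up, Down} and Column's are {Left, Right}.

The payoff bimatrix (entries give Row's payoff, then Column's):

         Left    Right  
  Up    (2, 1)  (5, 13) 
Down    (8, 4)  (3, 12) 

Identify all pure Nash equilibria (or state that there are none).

(Up, Left): Row prefers Down (8 > 2); Column prefers Right (13 > 1) — not an equilibrium.
(Up, Right): Row gets 5 ≥ 3 from Down, and Column gets 13 ≥ 1 from Left — Nash equilibrium.
(Down, Left): Column prefers Right (12 > 4) — not an equilibrium.
(Down, Right): Row prefers Up (5 > 3) — not an equilibrium.

(Up, Right)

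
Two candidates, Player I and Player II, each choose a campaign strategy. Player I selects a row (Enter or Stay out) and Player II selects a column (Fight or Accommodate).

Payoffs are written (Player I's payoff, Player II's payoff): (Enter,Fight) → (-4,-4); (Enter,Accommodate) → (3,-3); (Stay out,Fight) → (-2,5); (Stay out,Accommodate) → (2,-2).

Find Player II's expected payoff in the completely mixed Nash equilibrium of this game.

-23/8

First find p, the probability Player I plays Enter, from Player II's indifference between Fight and Accommodate: −4p + 5(1−p) = −3p − 2(1−p), giving p = 7/8.
Since Player II is indifferent in equilibrium, Player II's expected payoff equals the payoff from either column against (7/8, 1/8). Using Fight: −4(7/8) + 5(1/8) = -23/8.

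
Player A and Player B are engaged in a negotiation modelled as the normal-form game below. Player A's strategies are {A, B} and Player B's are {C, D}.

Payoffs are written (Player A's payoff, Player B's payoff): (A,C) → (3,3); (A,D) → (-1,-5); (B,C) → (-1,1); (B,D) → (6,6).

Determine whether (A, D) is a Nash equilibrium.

No

At (A, D), Player A earns -1; switching to B would give 6, so Player A would deviate.
Player B earns -5; switching to C would give 3, so Player B would deviate.
Since at least one player can profitably deviate, this is not a Nash equilibrium.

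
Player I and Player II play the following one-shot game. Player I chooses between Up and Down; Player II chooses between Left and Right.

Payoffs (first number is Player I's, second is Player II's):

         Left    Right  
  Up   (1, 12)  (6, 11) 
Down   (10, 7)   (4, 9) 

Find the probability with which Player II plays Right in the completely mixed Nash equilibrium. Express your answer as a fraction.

Let q be the probability that Player II plays Left. In a completely mixed equilibrium, Player I must be indifferent between Up and Down.
Player I's expected payoff from Up is q + 6(1−q); from Down it is 10q + 4(1−q).
Setting these equal: −5q + 6 = 6q + 4, so q = 2/11.
Therefore Player II plays Right with probability 1 − 2/11 = 9/11.

9/11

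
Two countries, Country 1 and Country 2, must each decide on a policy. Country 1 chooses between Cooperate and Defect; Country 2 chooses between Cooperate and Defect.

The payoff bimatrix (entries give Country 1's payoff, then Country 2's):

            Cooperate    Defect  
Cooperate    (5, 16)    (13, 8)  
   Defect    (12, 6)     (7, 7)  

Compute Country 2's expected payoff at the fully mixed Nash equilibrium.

64/9

First find p, the probability Country 1 plays Cooperate, from Country 2's indifference between Cooperate and Defect: 16p + 6(1−p) = 8p + 7(1−p), giving p = 1/9.
Since Country 2 is indifferent in equilibrium, Country 2's expected payoff equals the payoff from either column against (1/9, 8/9). Using Cooperate: 16(1/9) + 6(8/9) = 64/9.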